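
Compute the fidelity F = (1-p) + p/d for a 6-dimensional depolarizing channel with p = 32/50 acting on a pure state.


F = (1-p) + p/d
= (1 - 0.6400) + 0.6400/6
= 0.3600 + 0.1067
= 0.4667

0.4667


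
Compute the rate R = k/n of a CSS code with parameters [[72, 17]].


Code rate R = k/n
= 17/72
= 0.2361

0.2361


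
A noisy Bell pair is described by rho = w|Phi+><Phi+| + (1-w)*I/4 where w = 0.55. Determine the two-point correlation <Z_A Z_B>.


|Phi+> = (|00> + |11>)/sqrt(2)
For the pure Bell state, <Z_A Z_B> = +1 (Bell-state Pauli correlator).
The maximally-mixed part I/4 has tr(I/4 * P tensor P) = 0 for any traceless Pauli P.
So <Z_A Z_B>_rho = w * (+1) + (1 - w) * 0
= 0.55 * (+1)
= 0.5500

0.5500


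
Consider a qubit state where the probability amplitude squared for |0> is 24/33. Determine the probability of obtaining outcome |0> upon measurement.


|alpha|^2 = 24/33 = 0.7273
|beta|^2 = 1 - 24/33 = 9/33 = 0.2727
P(|0>) = |alpha|^2 = 0.7273

0.7273


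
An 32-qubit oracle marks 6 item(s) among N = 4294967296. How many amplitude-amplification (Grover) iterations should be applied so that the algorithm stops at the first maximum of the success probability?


After j Grover iterations the success probability is P(j) = sin^2((2j+1)*theta), where sin(theta) = sqrt(k/N).
N = 2^32 = 4294967296, k = 6
sin(theta) = sqrt(k/N) = 3.73762473e-05
theta = arcsin(sqrt(k/N)) = 3.73762473e-05 rad
P(j) reaches its first maximum when (2j+1)*theta is as close as possible to pi/2, i.e. j = round(pi/(4*theta) - 1/2).
pi/(4*theta) - 1/2 = 21012.7964
(For comparison, the common estimate pi/4 * sqrt(N/k) = 21013.2964; the exact maximiser is used here.)
Optimal iterations = 21013

21013


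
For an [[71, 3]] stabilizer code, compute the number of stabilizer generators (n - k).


For an [[n,k]] stabilizer code:
Number of stabilizer generators = n - k
= 71 - 3
= 68

68


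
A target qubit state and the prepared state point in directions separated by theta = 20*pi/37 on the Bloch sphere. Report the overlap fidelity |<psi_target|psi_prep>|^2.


For states separated by angle theta on Bloch sphere:
F = cos^2(theta/2)
theta = 20*pi/37 = 1.6982
theta/2 = 0.8491
cos(theta/2) = 0.6607
F = 0.4365

0.4365


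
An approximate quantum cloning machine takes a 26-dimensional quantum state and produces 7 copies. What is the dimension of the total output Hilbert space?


Output space = H^(tensor 7) where dim(H) = 26
dim = 26^7
= 676 (after 2 factors)
= 17576 (after 3 factors)
= 456976 (after 4 factors)
= 11881376 (after 5 factors)
= 308915776 (after 6 factors)
= 8031810176 (after 7 factors)
= 8031810176

8031810176


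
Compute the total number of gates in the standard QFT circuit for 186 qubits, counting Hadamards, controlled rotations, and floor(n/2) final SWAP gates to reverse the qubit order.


Hadamard gates: 186
Controlled rotations: n*(n-1)/2 = 186*185/2 = 17205
SWAP gates: floor(n/2) = floor(186/2) = 93
Total = 186 + 17205 + 93
= 17484

17484


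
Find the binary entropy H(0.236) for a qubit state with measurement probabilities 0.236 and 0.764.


S = -p*log2(p) - (1-p)*log2(1-p)
p = 0.2360, 1-p = 0.7640
= -0.2360 * log2(0.2360) - 0.7640 * log2(0.7640)
= -(-0.4916) - (-0.2967)
= 0.7883

0.7883


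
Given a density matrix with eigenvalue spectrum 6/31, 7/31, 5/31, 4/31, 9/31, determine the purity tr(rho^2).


tr(rho^2) = sum of eigenvalues squared
= (6/31)^2 + (7/31)^2 + (5/31)^2 + (4/31)^2 + (9/31)^2
= (36 + 49 + 25 + 16 + 81) / 961
= 207/961
= 0.2154

0.2154


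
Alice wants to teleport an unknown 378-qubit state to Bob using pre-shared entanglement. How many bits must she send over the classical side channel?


Quantum teleportation requires 2 classical bits per qubit teleported.
378 qubit(s) -> 2 * 378 = 756 classical bits

756


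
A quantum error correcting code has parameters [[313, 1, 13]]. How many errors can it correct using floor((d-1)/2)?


Code parameters: [[313, 1, 13]], distance d = 13.
Number of correctable errors = floor((d-1)/2)
= floor((13 - 1)/2)
= floor(12/2)
= 6

6


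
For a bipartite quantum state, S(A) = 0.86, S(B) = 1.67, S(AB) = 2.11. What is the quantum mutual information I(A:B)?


I(A:B) = S(A) + S(B) - S(AB)
= 0.86 + 1.67 - 2.11
= 0.4200

0.4200


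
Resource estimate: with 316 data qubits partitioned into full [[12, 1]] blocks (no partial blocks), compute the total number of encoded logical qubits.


Each code block uses 12 physical qubits for 1 logical qubit(s).
Number of complete blocks = floor(316 / 12) = 26
Logical qubits = 26 * 1
= 26

26


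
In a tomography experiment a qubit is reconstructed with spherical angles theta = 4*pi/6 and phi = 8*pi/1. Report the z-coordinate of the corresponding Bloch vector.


theta = 2.0944, phi = 25.1327
r_z = cos(theta) = -0.5000

-0.5000


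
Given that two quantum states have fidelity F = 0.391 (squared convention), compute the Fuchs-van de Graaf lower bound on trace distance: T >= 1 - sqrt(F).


Fuchs-van de Graaf (squared-fidelity convention): 1 - sqrt(F) <= T <= sqrt(1 - F).
Lower bound: T >= 1 - sqrt(F)
sqrt(F) = sqrt(0.391) = 0.6253
T >= 1 - 0.6253
T >= 0.3747

0.3747


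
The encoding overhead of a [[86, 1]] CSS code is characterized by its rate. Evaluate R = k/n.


Code rate R = k/n
= 1/86
= 0.0116

0.0116


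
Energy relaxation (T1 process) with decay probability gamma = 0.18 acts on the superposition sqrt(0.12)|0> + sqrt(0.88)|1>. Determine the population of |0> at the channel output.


For amplitude damping with parameter gamma on state sqrt(a)|0> + sqrt(b)|1>:
alpha^2 = 0.12, beta^2 = 0.88
P(|0>) = alpha^2 + gamma * beta^2
= 0.12 + 0.18 * 0.88
= 0.12 + 0.1584
= 0.2784

0.2784


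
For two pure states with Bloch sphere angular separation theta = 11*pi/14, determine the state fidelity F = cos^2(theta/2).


For states separated by angle theta on Bloch sphere:
F = cos^2(theta/2)
theta = 11*pi/14 = 2.4684
theta/2 = 1.2342
cos(theta/2) = 0.3303
F = 0.1091

0.1091


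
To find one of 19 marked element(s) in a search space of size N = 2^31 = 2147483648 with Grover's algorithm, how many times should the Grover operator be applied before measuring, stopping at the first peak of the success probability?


After j Grover iterations the success probability is P(j) = sin^2((2j+1)*theta), where sin(theta) = sqrt(k/N).
N = 2^31 = 2147483648, k = 19
sin(theta) = sqrt(k/N) = 9.406149297e-05
theta = arcsin(sqrt(k/N)) = 9.40614931e-05 rad
P(j) reaches its first maximum when (2j+1)*theta is as close as possible to pi/2, i.e. j = round(pi/(4*theta) - 1/2).
pi/(4*theta) - 1/2 = 8349.3373
(For comparison, the common estimate pi/4 * sqrt(N/k) = 8349.8373; the exact maximiser is used here.)
Optimal iterations = 8349

8349


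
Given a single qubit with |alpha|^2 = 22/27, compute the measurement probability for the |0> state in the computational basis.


|alpha|^2 = 22/27 = 0.8148
|beta|^2 = 1 - 22/27 = 5/27 = 0.1852
P(|0>) = |alpha|^2 = 0.8148

0.8148


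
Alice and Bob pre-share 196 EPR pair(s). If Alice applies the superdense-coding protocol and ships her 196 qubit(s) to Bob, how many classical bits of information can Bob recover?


Superdense coding allows 2 classical bits per shared entangled pair.
196 pair(s) -> 2 * 196 = 392 classical bits

392


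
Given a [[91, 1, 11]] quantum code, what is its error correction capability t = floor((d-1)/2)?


Code parameters: [[91, 1, 11]], distance d = 11.
Number of correctable errors = floor((d-1)/2)
= floor((11 - 1)/2)
= floor(10/2)
= 5

5


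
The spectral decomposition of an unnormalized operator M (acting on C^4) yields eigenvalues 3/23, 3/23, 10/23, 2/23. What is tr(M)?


tr(M) = sum of eigenvalues
= 3/23 + 3/23 + 10/23 + 2/23
= 18/23
= 0.7826

0.7826


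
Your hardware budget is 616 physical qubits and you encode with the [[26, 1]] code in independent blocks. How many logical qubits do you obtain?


Each code block uses 26 physical qubits for 1 logical qubit(s).
Number of complete blocks = floor(616 / 26) = 23
Logical qubits = 23 * 1
= 23

23


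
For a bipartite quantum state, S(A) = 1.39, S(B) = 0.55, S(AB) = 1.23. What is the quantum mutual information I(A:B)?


I(A:B) = S(A) + S(B) - S(AB)
= 1.39 + 0.55 - 1.23
= 0.7100

0.7100


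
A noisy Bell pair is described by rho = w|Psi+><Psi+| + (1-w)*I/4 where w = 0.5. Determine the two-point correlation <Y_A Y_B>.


|Psi+> = (|01> + |10>)/sqrt(2)
For the pure Bell state, <Y_A Y_B> = +1 (Bell-state Pauli correlator).
The maximally-mixed part I/4 has tr(I/4 * P tensor P) = 0 for any traceless Pauli P.
So <Y_A Y_B>_rho = w * (+1) + (1 - w) * 0
= 0.5 * (+1)
= 0.5000

0.5000


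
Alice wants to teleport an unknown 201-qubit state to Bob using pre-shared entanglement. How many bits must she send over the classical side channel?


Quantum teleportation requires 2 classical bits per qubit teleported.
201 qubit(s) -> 2 * 201 = 402 classical bits

402


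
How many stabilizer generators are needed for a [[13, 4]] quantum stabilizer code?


For an [[n,k]] stabilizer code:
Number of stabilizer generators = n - k
= 13 - 4
= 9

9


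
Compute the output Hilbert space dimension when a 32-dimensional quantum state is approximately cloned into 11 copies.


Output space = H^(tensor 11) where dim(H) = 32
dim = 32^11
= 1024 (after 2 factors)
= 32768 (after 3 factors)
= 1048576 (after 4 factors)
= 33554432 (after 5 factors)
= 1073741824 (after 6 factors)
= 34359738368 (after 7 factors)
= 1099511627776 (after 8 factors)
= 35184372088832 (after 9 factors)
= 1125899906842624 (after 10 factors)
= 36028797018963968 (after 11 factors)
= 36028797018963968

36028797018963968


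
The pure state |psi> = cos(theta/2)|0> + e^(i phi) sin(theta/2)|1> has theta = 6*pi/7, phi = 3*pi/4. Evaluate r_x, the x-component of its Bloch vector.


theta = 2.6928, phi = 2.3562
r_x = sin(theta)*cos(phi) = 0.4339 * -0.7071
r_x = -0.3068

-0.3068


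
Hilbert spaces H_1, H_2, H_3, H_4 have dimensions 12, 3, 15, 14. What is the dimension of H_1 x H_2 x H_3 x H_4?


dim(H_1 x H_2 x H_3 x H_4) = 12 * 3 * 15 * 14
= 36 * 15 * 14
= 540 * 14
= 7560

7560


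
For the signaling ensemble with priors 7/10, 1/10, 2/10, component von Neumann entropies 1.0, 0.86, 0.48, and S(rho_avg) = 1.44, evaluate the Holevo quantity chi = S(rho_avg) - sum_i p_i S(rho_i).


chi = S(rho) - sum_i p_i * S(rho_i)
Weighted entropy = 7/10 * 1.0 + 1/10 * 0.86 + 2/10 * 0.48
= 0.8820
chi = 1.44 - 0.8820
= 0.5580

0.5580


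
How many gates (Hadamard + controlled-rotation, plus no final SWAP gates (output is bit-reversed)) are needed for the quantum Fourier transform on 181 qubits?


Hadamard gates: 181
Controlled rotations: n*(n-1)/2 = 181*180/2 = 16290
SWAP gates: 0 (omitted)
Total = 181 + 16290
= 16471

16471


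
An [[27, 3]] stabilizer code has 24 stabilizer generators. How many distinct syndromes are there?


Each stabilizer generator gives a binary (+1 or -1) measurement outcome.
With 24 independent generators:
Total syndromes = 2^24
= 16777216

16777216


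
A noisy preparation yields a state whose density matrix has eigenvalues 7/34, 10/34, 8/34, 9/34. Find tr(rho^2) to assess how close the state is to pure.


tr(rho^2) = sum of eigenvalues squared
= (7/34)^2 + (10/34)^2 + (8/34)^2 + (9/34)^2
= (49 + 100 + 64 + 81) / 1156
= 294/1156
= 0.2543

0.2543


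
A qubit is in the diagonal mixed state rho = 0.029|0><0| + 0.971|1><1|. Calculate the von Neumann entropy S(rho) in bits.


S = -p*log2(p) - (1-p)*log2(1-p)
p = 0.0290, 1-p = 0.9710
= -0.0290 * log2(0.0290) - 0.9710 * log2(0.9710)
= -(-0.1481) - (-0.0412)
= 0.1894

0.1894


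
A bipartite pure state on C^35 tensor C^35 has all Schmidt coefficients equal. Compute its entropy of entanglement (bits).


For a maximally entangled state in d x d:
S = log2(d) = log2(35)
= 5.1293

5.1293


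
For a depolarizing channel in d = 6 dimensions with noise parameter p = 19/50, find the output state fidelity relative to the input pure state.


F = (1-p) + p/d
= (1 - 0.3800) + 0.3800/6
= 0.6200 + 0.0633
= 0.6833

0.6833


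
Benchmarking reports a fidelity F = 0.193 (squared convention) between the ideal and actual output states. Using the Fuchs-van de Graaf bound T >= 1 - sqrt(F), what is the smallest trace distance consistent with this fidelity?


Fuchs-van de Graaf (squared-fidelity convention): 1 - sqrt(F) <= T <= sqrt(1 - F).
Lower bound: T >= 1 - sqrt(F)
sqrt(F) = sqrt(0.193) = 0.4393
T >= 1 - 0.4393
T >= 0.5607

0.5607


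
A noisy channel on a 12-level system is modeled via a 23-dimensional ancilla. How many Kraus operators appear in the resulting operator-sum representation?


Tracing out the environment in an orthonormal basis {|i>_E} gives Kraus operators K_i = <i|_E U |0>_E.
Number of Kraus operators = dim(H_env) = d_env
= 23

23


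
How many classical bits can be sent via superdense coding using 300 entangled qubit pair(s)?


Superdense coding allows 2 classical bits per shared entangled pair.
300 pair(s) -> 2 * 300 = 600 classical bits

600


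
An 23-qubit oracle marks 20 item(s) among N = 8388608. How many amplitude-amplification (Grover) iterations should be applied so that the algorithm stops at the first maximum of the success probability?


After j Grover iterations the success probability is P(j) = sin^2((2j+1)*theta), where sin(theta) = sqrt(k/N).
N = 2^23 = 8388608, k = 20
sin(theta) = sqrt(k/N) = 0.001544080889
theta = arcsin(sqrt(k/N)) = 0.001544081502 rad
P(j) reaches its first maximum when (2j+1)*theta is as close as possible to pi/2, i.e. j = round(pi/(4*theta) - 1/2).
pi/(4*theta) - 1/2 = 508.1507
(For comparison, the common estimate pi/4 * sqrt(N/k) = 508.6509; the exact maximiser is used here.)
Optimal iterations = 508

508


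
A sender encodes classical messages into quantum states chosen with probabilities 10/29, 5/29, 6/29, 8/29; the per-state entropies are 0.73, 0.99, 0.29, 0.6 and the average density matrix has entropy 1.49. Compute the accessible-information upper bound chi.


chi = S(rho) - sum_i p_i * S(rho_i)
Weighted entropy = 10/29 * 0.73 + 5/29 * 0.99 + 6/29 * 0.29 + 8/29 * 0.6
= 0.6479
chi = 1.49 - 0.6479
= 0.8421

0.8421


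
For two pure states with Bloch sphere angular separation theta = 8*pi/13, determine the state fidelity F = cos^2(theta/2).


For states separated by angle theta on Bloch sphere:
F = cos^2(theta/2)
theta = 8*pi/13 = 1.9333
theta/2 = 0.9666
cos(theta/2) = 0.5681
F = 0.3227

0.3227


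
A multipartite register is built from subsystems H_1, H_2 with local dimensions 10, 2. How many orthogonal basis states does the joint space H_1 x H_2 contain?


dim(H_1 x H_2) = 10 * 2
= 20

20


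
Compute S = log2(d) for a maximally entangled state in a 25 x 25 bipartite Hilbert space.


For a maximally entangled state in d x d:
S = log2(d) = log2(25)
= 4.6439

4.6439


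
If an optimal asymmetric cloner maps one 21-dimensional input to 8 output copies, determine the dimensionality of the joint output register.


Output space = H^(tensor 8) where dim(H) = 21
dim = 21^8
= 441 (after 2 factors)
= 9261 (after 3 factors)
= 194481 (after 4 factors)
= 4084101 (after 5 factors)
= 85766121 (after 6 factors)
= 1801088541 (after 7 factors)
= 37822859361 (after 8 factors)
= 37822859361

37822859361


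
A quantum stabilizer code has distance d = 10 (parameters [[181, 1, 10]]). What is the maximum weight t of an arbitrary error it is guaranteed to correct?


Code parameters: [[181, 1, 10]], distance d = 10.
Number of correctable errors = floor((d-1)/2)
= floor((10 - 1)/2)
= floor(9/2)
= 4

4


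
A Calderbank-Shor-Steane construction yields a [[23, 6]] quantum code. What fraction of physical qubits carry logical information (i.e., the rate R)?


Code rate R = k/n
= 6/23
= 0.2609

0.2609


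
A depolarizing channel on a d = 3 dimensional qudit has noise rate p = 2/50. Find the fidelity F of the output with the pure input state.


F = (1-p) + p/d
= (1 - 0.0400) + 0.0400/3
= 0.9600 + 0.0133
= 0.9733

0.9733


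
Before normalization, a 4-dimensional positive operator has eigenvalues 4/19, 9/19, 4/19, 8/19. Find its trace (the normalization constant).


tr(M) = sum of eigenvalues
= 4/19 + 9/19 + 4/19 + 8/19
= 25/19
= 1.3158

1.3158


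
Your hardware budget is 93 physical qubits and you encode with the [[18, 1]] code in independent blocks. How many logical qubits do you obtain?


Each code block uses 18 physical qubits for 1 logical qubit(s).
Number of complete blocks = floor(93 / 18) = 5
Logical qubits = 5 * 1
= 5

5


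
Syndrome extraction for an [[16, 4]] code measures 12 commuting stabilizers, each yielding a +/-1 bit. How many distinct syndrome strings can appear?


Each stabilizer generator gives a binary (+1 or -1) measurement outcome.
With 12 independent generators:
Total syndromes = 2^12
= 4096

4096


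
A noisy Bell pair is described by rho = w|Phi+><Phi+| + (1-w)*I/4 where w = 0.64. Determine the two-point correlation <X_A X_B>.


|Phi+> = (|00> + |11>)/sqrt(2)
For the pure Bell state, <X_A X_B> = +1 (Bell-state Pauli correlator).
The maximally-mixed part I/4 has tr(I/4 * P tensor P) = 0 for any traceless Pauli P.
So <X_A X_B>_rho = w * (+1) + (1 - w) * 0
= 0.64 * (+1)
= 0.6400

0.6400


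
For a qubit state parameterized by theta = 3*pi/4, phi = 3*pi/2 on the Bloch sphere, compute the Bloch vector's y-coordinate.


theta = 2.3562, phi = 4.7124
r_y = sin(theta)*sin(phi) = 0.7071 * -1.0000
r_y = -0.7071

-0.7071


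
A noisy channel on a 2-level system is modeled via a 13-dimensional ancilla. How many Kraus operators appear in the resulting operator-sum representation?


Tracing out the environment in an orthonormal basis {|i>_E} gives Kraus operators K_i = <i|_E U |0>_E.
Number of Kraus operators = dim(H_env) = d_env
= 13

13


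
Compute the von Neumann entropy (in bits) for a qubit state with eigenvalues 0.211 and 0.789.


S = -p*log2(p) - (1-p)*log2(1-p)
p = 0.2110, 1-p = 0.7890
= -0.2110 * log2(0.2110) - 0.7890 * log2(0.7890)
= -(-0.4736) - (-0.2698)
= 0.7434

0.7434


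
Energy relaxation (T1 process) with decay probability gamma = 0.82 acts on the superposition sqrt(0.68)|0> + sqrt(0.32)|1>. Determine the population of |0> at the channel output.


For amplitude damping with parameter gamma on state sqrt(a)|0> + sqrt(b)|1>:
alpha^2 = 0.68, beta^2 = 0.32
P(|0>) = alpha^2 + gamma * beta^2
= 0.68 + 0.82 * 0.32
= 0.68 + 0.2624
= 0.9424

0.9424


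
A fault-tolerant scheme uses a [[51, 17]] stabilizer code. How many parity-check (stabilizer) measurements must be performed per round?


For an [[n,k]] stabilizer code:
Number of stabilizer generators = n - k
= 51 - 17
= 34

34


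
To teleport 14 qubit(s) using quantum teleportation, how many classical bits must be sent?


Quantum teleportation requires 2 classical bits per qubit teleported.
14 qubit(s) -> 2 * 14 = 28 classical bits

28


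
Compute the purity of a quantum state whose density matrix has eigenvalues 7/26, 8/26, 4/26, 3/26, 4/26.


tr(rho^2) = sum of eigenvalues squared
= (7/26)^2 + (8/26)^2 + (4/26)^2 + (3/26)^2 + (4/26)^2
= (49 + 64 + 16 + 9 + 16) / 676
= 154/676
= 0.2278

0.2278


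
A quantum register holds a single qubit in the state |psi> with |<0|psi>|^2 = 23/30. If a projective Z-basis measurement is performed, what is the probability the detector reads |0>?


|alpha|^2 = 23/30 = 0.7667
|beta|^2 = 1 - 23/30 = 7/30 = 0.2333
P(|0>) = |alpha|^2 = 0.7667

0.7667


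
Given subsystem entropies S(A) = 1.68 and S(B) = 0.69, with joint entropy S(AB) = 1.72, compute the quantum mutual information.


I(A:B) = S(A) + S(B) - S(AB)
= 1.68 + 0.69 - 1.72
= 0.6500

0.6500


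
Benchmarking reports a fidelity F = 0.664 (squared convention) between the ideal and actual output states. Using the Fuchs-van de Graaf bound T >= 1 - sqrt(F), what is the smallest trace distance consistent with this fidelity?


Fuchs-van de Graaf (squared-fidelity convention): 1 - sqrt(F) <= T <= sqrt(1 - F).
Lower bound: T >= 1 - sqrt(F)
sqrt(F) = sqrt(0.664) = 0.8149
T >= 1 - 0.8149
T >= 0.1851

0.1851


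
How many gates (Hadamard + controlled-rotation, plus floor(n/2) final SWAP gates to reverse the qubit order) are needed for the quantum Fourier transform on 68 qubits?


Hadamard gates: 68
Controlled rotations: n*(n-1)/2 = 68*67/2 = 2278
SWAP gates: floor(n/2) = floor(68/2) = 34
Total = 68 + 2278 + 34
= 2380

2380


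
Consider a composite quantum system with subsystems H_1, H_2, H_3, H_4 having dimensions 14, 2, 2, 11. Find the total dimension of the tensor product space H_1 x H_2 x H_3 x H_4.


dim(H_1 x H_2 x H_3 x H_4) = 14 * 2 * 2 * 11
= 28 * 2 * 11
= 56 * 11
= 616

616


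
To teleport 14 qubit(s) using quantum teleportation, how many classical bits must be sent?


Quantum teleportation requires 2 classical bits per qubit teleported.
14 qubit(s) -> 2 * 14 = 28 classical bits

28


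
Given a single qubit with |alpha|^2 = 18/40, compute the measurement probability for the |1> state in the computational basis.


|alpha|^2 = 18/40 = 0.4500
|beta|^2 = 1 - 18/40 = 22/40 = 0.5500
P(|1>) = |beta|^2 = 0.5500

0.5500


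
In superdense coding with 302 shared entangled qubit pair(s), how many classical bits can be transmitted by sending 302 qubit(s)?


Superdense coding allows 2 classical bits per shared entangled pair.
302 pair(s) -> 2 * 302 = 604 classical bits

604


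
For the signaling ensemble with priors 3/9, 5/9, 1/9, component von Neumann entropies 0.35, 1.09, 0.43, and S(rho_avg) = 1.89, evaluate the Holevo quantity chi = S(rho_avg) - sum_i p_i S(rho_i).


chi = S(rho) - sum_i p_i * S(rho_i)
Weighted entropy = 3/9 * 0.35 + 5/9 * 1.09 + 1/9 * 0.43
= 0.7700
chi = 1.89 - 0.7700
= 1.1200

1.1200


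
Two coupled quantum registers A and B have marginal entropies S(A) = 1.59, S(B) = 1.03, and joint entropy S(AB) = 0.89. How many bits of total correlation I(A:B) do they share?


I(A:B) = S(A) + S(B) - S(AB)
= 1.59 + 1.03 - 0.89
= 1.7300

1.7300


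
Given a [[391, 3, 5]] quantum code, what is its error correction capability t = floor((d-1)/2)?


Code parameters: [[391, 3, 5]], distance d = 5.
Number of correctable errors = floor((d-1)/2)
= floor((5 - 1)/2)
= floor(4/2)
= 2

2


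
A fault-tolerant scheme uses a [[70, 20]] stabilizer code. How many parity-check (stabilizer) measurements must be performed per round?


For an [[n,k]] stabilizer code:
Number of stabilizer generators = n - k
= 70 - 20
= 50

50


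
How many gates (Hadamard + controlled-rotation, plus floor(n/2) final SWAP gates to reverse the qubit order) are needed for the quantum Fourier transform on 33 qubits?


Hadamard gates: 33
Controlled rotations: n*(n-1)/2 = 33*32/2 = 528
SWAP gates: floor(n/2) = floor(33/2) = 16
Total = 33 + 528 + 16
= 577

577


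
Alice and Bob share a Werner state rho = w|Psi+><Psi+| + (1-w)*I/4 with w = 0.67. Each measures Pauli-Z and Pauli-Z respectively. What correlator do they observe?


|Psi+> = (|01> + |10>)/sqrt(2)
For the pure Bell state, <Z_A Z_B> = -1 (Bell-state Pauli correlator).
The maximally-mixed part I/4 has tr(I/4 * P tensor P) = 0 for any traceless Pauli P.
So <Z_A Z_B>_rho = w * (-1) + (1 - w) * 0
= 0.67 * (-1)
= -0.6700

-0.6700


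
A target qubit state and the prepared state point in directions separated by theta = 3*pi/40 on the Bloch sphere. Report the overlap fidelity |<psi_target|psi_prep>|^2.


For states separated by angle theta on Bloch sphere:
F = cos^2(theta/2)
theta = 3*pi/40 = 0.2356
theta/2 = 0.1178
cos(theta/2) = 0.9931
F = 0.9862

0.9862


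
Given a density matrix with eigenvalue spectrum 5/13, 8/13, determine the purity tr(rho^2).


tr(rho^2) = sum of eigenvalues squared
= (5/13)^2 + (8/13)^2
= (25 + 64) / 169
= 89/169
= 0.5266

0.5266


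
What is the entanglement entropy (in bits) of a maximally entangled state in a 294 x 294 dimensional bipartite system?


For a maximally entangled state in d x d:
S = log2(d) = log2(294)
= 8.1997

8.1997


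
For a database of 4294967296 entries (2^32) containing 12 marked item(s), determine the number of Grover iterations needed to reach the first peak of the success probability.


After j Grover iterations the success probability is P(j) = sin^2((2j+1)*theta), where sin(theta) = sqrt(k/N).
N = 2^32 = 4294967296, k = 12
sin(theta) = sqrt(k/N) = 5.285799584e-05
theta = arcsin(sqrt(k/N)) = 5.285799586e-05 rad
P(j) reaches its first maximum when (2j+1)*theta is as close as possible to pi/2, i.e. j = round(pi/(4*theta) - 1/2).
pi/(4*theta) - 1/2 = 14858.1444
(For comparison, the common estimate pi/4 * sqrt(N/k) = 14858.6444; the exact maximiser is used here.)
Optimal iterations = 14858

14858


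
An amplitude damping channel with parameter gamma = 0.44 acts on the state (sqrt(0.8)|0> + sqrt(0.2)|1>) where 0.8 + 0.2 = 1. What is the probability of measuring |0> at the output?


For amplitude damping with parameter gamma on state sqrt(a)|0> + sqrt(b)|1>:
alpha^2 = 0.8, beta^2 = 0.2
P(|0>) = alpha^2 + gamma * beta^2
= 0.8 + 0.44 * 0.2
= 0.8 + 0.0880
= 0.8880

0.8880


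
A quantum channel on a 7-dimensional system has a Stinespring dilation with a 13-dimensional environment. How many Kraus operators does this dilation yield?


Tracing out the environment in an orthonormal basis {|i>_E} gives Kraus operators K_i = <i|_E U |0>_E.
Number of Kraus operators = dim(H_env) = d_env
= 13

13


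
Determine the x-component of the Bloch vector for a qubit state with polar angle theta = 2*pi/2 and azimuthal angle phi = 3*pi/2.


theta = 3.1416, phi = 4.7124
r_x = sin(theta)*cos(phi) = 0.0000 * 0.0000
r_x = 0.0000

0.0000


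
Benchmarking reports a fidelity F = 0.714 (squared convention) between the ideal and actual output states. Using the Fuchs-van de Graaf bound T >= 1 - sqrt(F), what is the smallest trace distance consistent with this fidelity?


Fuchs-van de Graaf (squared-fidelity convention): 1 - sqrt(F) <= T <= sqrt(1 - F).
Lower bound: T >= 1 - sqrt(F)
sqrt(F) = sqrt(0.714) = 0.8450
T >= 1 - 0.8450
T >= 0.1550

0.1550


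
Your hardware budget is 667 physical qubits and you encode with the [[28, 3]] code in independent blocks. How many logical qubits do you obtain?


Each code block uses 28 physical qubits for 3 logical qubit(s).
Number of complete blocks = floor(667 / 28) = 23
Logical qubits = 23 * 3
= 69

69


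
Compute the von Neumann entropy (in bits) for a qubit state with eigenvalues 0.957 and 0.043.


S = -p*log2(p) - (1-p)*log2(1-p)
p = 0.9570, 1-p = 0.0430
= -0.9570 * log2(0.9570) - 0.0430 * log2(0.0430)
= -(-0.0607) - (-0.1952)
= 0.2559

0.2559


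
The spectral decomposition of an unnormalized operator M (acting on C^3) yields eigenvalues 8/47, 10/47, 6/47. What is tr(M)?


tr(M) = sum of eigenvalues
= 8/47 + 10/47 + 6/47
= 24/47
= 0.5106

0.5106


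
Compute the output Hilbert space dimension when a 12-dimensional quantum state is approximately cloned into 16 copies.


Output space = H^(tensor 16) where dim(H) = 12
dim = 12^16
= 144 (after 2 factors)
= 1728 (after 3 factors)
= 20736 (after 4 factors)
= 248832 (after 5 factors)
= 2985984 (after 6 factors)
= 35831808 (after 7 factors)
= 429981696 (after 8 factors)
= 5159780352 (after 9 factors)
= 61917364224 (after 10 factors)
= 743008370688 (after 11 factors)
= 8916100448256 (after 12 factors)
= 106993205379072 (after 13 factors)
= 1283918464548864 (after 14 factors)
= 15407021574586368 (after 15 factors)
= 184884258895036416 (after 16 factors)
= 184884258895036416

184884258895036416


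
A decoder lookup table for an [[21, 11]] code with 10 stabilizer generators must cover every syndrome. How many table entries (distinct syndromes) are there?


Each stabilizer generator gives a binary (+1 or -1) measurement outcome.
With 10 independent generators:
Total syndromes = 2^10
= 1024

1024


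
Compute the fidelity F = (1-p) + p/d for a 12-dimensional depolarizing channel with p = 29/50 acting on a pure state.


F = (1-p) + p/d
= (1 - 0.5800) + 0.5800/12
= 0.4200 + 0.0483
= 0.4683

0.4683


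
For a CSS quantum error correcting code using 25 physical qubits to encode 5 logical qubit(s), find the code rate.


Code rate R = k/n
= 5/25
= 0.2000

0.2000


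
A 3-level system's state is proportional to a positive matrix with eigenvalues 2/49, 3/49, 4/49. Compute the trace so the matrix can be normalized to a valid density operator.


tr(M) = sum of eigenvalues
= 2/49 + 3/49 + 4/49
= 9/49
= 0.1837

0.1837


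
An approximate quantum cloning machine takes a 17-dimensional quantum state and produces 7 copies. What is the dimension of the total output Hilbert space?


Output space = H^(tensor 7) where dim(H) = 17
dim = 17^7
= 289 (after 2 factors)
= 4913 (after 3 factors)
= 83521 (after 4 factors)
= 1419857 (after 5 factors)
= 24137569 (after 6 factors)
= 410338673 (after 7 factors)
= 410338673

410338673


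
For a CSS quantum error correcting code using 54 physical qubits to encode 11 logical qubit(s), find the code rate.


Code rate R = k/n
= 11/54
= 0.2037

0.2037


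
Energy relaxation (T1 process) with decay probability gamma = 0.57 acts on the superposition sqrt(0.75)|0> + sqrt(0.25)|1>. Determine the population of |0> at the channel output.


For amplitude damping with parameter gamma on state sqrt(a)|0> + sqrt(b)|1>:
alpha^2 = 0.75, beta^2 = 0.25
P(|0>) = alpha^2 + gamma * beta^2
= 0.75 + 0.57 * 0.25
= 0.75 + 0.1425
= 0.8925

0.8925


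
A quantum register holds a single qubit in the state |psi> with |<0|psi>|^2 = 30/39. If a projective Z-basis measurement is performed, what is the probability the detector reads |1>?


|alpha|^2 = 30/39 = 0.7692
|beta|^2 = 1 - 30/39 = 9/39 = 0.2308
P(|1>) = |beta|^2 = 0.2308

0.2308


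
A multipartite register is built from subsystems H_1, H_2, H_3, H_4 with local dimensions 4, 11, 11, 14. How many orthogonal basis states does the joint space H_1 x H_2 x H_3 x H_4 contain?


dim(H_1 x H_2 x H_3 x H_4) = 4 * 11 * 11 * 14
= 44 * 11 * 14
= 484 * 14
= 6776

6776


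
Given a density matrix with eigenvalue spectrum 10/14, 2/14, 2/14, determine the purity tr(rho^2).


tr(rho^2) = sum of eigenvalues squared
= (10/14)^2 + (2/14)^2 + (2/14)^2
= (100 + 4 + 4) / 196
= 108/196
= 0.5510

0.5510


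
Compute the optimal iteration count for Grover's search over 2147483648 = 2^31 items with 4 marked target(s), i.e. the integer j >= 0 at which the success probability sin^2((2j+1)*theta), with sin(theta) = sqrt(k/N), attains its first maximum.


After j Grover iterations the success probability is P(j) = sin^2((2j+1)*theta), where sin(theta) = sqrt(k/N).
N = 2^31 = 2147483648, k = 4
sin(theta) = sqrt(k/N) = 4.315837288e-05
theta = arcsin(sqrt(k/N)) = 4.315837289e-05 rad
P(j) reaches its first maximum when (2j+1)*theta is as close as possible to pi/2, i.e. j = round(pi/(4*theta) - 1/2).
pi/(4*theta) - 1/2 = 18197.5485
(For comparison, the common estimate pi/4 * sqrt(N/k) = 18198.0485; the exact maximiser is used here.)
Optimal iterations = 18198

18198


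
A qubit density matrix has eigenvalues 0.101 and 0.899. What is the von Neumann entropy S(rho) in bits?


S = -p*log2(p) - (1-p)*log2(1-p)
p = 0.1010, 1-p = 0.8990
= -0.1010 * log2(0.1010) - 0.8990 * log2(0.8990)
= -(-0.3341) - (-0.1381)
= 0.4722

0.4722


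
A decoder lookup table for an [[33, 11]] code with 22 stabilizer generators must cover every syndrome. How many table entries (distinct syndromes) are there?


Each stabilizer generator gives a binary (+1 or -1) measurement outcome.
With 22 independent generators:
Total syndromes = 2^22
= 4194304

4194304


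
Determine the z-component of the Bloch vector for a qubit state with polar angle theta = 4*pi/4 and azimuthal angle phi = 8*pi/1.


theta = 3.1416, phi = 25.1327
r_z = cos(theta) = -1.0000

-1.0000


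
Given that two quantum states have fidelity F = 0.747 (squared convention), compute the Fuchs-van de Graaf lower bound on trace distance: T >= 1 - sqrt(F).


Fuchs-van de Graaf (squared-fidelity convention): 1 - sqrt(F) <= T <= sqrt(1 - F).
Lower bound: T >= 1 - sqrt(F)
sqrt(F) = sqrt(0.747) = 0.8643
T >= 1 - 0.8643
T >= 0.1357

0.1357


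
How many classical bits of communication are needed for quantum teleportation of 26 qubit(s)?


Quantum teleportation requires 2 classical bits per qubit teleported.
26 qubit(s) -> 2 * 26 = 52 classical bits

52


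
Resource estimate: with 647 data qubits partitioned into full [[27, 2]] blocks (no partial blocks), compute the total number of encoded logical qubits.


Each code block uses 27 physical qubits for 2 logical qubit(s).
Number of complete blocks = floor(647 / 27) = 23
Logical qubits = 23 * 2
= 46

46


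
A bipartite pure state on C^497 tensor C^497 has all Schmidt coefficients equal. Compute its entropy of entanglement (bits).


For a maximally entangled state in d x d:
S = log2(d) = log2(497)
= 8.9571

8.9571


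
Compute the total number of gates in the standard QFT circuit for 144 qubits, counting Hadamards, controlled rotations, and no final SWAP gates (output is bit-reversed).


Hadamard gates: 144
Controlled rotations: n*(n-1)/2 = 144*143/2 = 10296
SWAP gates: 0 (omitted)
Total = 144 + 10296
= 10440

10440


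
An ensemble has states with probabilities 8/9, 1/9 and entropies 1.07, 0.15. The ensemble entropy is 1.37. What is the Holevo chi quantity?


chi = S(rho) - sum_i p_i * S(rho_i)
Weighted entropy = 8/9 * 1.07 + 1/9 * 0.15
= 0.9678
chi = 1.37 - 0.9678
= 0.4022

0.4022


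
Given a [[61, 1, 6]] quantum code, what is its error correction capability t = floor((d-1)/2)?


Code parameters: [[61, 1, 6]], distance d = 6.
Number of correctable errors = floor((d-1)/2)
= floor((6 - 1)/2)
= floor(5/2)
= 2

2


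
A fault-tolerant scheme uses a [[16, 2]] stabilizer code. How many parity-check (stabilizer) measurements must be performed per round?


For an [[n,k]] stabilizer code:
Number of stabilizer generators = n - k
= 16 - 2
= 14

14


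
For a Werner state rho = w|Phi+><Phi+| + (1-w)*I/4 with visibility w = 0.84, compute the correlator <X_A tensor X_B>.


|Phi+> = (|00> + |11>)/sqrt(2)
For the pure Bell state, <X_A X_B> = +1 (Bell-state Pauli correlator).
The maximally-mixed part I/4 has tr(I/4 * P tensor P) = 0 for any traceless Pauli P.
So <X_A X_B>_rho = w * (+1) + (1 - w) * 0
= 0.84 * (+1)
= 0.8400

0.8400


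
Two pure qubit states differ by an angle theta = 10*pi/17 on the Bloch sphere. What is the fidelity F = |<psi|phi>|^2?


For states separated by angle theta on Bloch sphere:
F = cos^2(theta/2)
theta = 10*pi/17 = 1.8480
theta/2 = 0.9240
cos(theta/2) = 0.6026
F = 0.3632

0.3632


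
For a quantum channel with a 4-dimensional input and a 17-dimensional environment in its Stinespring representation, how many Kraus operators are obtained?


Tracing out the environment in an orthonormal basis {|i>_E} gives Kraus operators K_i = <i|_E U |0>_E.
Number of Kraus operators = dim(H_env) = d_env
= 17

17


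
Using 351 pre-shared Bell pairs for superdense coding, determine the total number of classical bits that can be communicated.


Superdense coding allows 2 classical bits per shared entangled pair.
351 pair(s) -> 2 * 351 = 702 classical bits

702


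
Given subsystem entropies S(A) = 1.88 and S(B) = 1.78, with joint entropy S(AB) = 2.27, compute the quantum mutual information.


I(A:B) = S(A) + S(B) - S(AB)
= 1.88 + 1.78 - 2.27
= 1.3900

1.3900


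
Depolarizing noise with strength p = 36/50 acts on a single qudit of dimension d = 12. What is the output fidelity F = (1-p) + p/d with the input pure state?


F = (1-p) + p/d
= (1 - 0.7200) + 0.7200/12
= 0.2800 + 0.0600
= 0.3400

0.3400


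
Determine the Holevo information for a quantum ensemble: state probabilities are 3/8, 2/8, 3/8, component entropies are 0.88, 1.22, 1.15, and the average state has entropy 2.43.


chi = S(rho) - sum_i p_i * S(rho_i)
Weighted entropy = 3/8 * 0.88 + 2/8 * 1.22 + 3/8 * 1.15
= 1.0662
chi = 2.43 - 1.0662
= 1.3638

1.3638


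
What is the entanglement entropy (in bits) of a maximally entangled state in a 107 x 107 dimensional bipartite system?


For a maximally entangled state in d x d:
S = log2(d) = log2(107)
= 6.7415

6.7415


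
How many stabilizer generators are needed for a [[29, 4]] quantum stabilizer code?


For an [[n,k]] stabilizer code:
Number of stabilizer generators = n - k
= 29 - 4
= 25

25


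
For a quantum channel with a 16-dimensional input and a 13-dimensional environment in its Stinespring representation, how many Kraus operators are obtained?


Tracing out the environment in an orthonormal basis {|i>_E} gives Kraus operators K_i = <i|_E U |0>_E.
Number of Kraus operators = dim(H_env) = d_env
= 13

13


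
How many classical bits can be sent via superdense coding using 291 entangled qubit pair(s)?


Superdense coding allows 2 classical bits per shared entangled pair.
291 pair(s) -> 2 * 291 = 582 classical bits

582


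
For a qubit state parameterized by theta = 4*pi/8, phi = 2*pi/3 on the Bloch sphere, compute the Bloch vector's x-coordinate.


theta = 1.5708, phi = 2.0944
r_x = sin(theta)*cos(phi) = 1.0000 * -0.5000
r_x = -0.5000

-0.5000


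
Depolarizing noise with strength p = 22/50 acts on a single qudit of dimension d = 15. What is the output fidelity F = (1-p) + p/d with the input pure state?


F = (1-p) + p/d
= (1 - 0.4400) + 0.4400/15
= 0.5600 + 0.0293
= 0.5893

0.5893


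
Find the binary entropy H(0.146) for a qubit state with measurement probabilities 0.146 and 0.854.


S = -p*log2(p) - (1-p)*log2(1-p)
p = 0.1460, 1-p = 0.8540
= -0.1460 * log2(0.1460) - 0.8540 * log2(0.8540)
= -(-0.4053) - (-0.1944)
= 0.5997

0.5997


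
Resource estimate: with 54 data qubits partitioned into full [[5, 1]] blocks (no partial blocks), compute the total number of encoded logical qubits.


Each code block uses 5 physical qubits for 1 logical qubit(s).
Number of complete blocks = floor(54 / 5) = 10
Logical qubits = 10 * 1
= 10

10


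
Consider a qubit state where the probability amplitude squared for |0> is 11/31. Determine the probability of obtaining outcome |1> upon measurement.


|alpha|^2 = 11/31 = 0.3548
|beta|^2 = 1 - 11/31 = 20/31 = 0.6452
P(|1>) = |beta|^2 = 0.6452

0.6452


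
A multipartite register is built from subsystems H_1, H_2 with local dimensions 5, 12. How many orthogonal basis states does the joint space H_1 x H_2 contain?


dim(H_1 x H_2) = 5 * 12
= 60

60


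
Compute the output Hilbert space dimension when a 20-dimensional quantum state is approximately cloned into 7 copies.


Output space = H^(tensor 7) where dim(H) = 20
dim = 20^7
= 400 (after 2 factors)
= 8000 (after 3 factors)
= 160000 (after 4 factors)
= 3200000 (after 5 factors)
= 64000000 (after 6 factors)
= 1280000000 (after 7 factors)
= 1280000000

1280000000


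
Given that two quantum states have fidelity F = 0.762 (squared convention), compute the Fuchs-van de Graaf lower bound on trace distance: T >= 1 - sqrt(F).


Fuchs-van de Graaf (squared-fidelity convention): 1 - sqrt(F) <= T <= sqrt(1 - F).
Lower bound: T >= 1 - sqrt(F)
sqrt(F) = sqrt(0.762) = 0.8729
T >= 1 - 0.8729
T >= 0.1271

0.1271


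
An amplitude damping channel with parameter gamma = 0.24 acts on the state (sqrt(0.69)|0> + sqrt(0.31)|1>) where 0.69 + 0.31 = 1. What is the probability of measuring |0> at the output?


For amplitude damping with parameter gamma on state sqrt(a)|0> + sqrt(b)|1>:
alpha^2 = 0.69, beta^2 = 0.31
P(|0>) = alpha^2 + gamma * beta^2
= 0.69 + 0.24 * 0.31
= 0.69 + 0.0744
= 0.7644

0.7644


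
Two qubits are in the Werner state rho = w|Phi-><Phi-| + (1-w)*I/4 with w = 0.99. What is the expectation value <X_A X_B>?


|Phi-> = (|00> - |11>)/sqrt(2)
For the pure Bell state, <X_A X_B> = -1 (Bell-state Pauli correlator).
The maximally-mixed part I/4 has tr(I/4 * P tensor P) = 0 for any traceless Pauli P.
So <X_A X_B>_rho = w * (-1) + (1 - w) * 0
= 0.99 * (-1)
= -0.9900

-0.9900
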